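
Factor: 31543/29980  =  2^( - 2 )*5^(-1 ) * 1499^( - 1)* 31543^1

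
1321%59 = 23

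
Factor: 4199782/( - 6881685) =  - 2^1*3^(-1 )*5^( - 1)*101^1*1223^1 * 26987^( - 1) =-  247046/404805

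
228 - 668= - 440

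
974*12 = 11688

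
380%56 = 44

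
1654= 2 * 827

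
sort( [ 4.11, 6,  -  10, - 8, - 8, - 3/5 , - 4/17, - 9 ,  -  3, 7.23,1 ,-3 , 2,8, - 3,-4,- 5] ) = [-10 , - 9, - 8,-8,  -  5,  -  4, - 3, - 3, - 3 ,-3/5,  -  4/17, 1, 2, 4.11,6, 7.23,8] 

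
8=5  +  3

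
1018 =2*509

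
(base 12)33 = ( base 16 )27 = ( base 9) 43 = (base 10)39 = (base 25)1e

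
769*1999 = 1537231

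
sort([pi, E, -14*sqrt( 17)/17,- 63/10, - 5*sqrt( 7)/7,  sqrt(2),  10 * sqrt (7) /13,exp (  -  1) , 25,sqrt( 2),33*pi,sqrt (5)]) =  [ - 63/10, -14*sqrt(17)/17 , - 5*sqrt ( 7 ) /7, exp( - 1), sqrt( 2 ),sqrt(2 ), 10 *sqrt(7)/13, sqrt( 5),  E, pi,25,33*pi]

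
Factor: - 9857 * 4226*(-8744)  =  2^4* 1093^1*2113^1  *9857^1 = 364237283408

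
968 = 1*968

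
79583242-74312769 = 5270473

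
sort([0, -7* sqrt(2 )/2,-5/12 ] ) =[ - 7 * sqrt(2)/2,- 5/12, 0] 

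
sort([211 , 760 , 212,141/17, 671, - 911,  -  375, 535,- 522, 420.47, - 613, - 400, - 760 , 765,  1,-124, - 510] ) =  [ -911, -760,-613,-522,-510,-400,- 375,-124, 1, 141/17 , 211,212,420.47,535, 671, 760,765]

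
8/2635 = 8/2635 = 0.00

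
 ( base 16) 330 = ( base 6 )3440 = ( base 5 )11231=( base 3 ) 1010020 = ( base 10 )816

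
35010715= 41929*835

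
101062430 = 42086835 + 58975595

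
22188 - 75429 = -53241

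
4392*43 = 188856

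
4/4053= 4/4053= 0.00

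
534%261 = 12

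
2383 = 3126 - 743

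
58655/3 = 58655/3 = 19551.67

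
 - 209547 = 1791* ( - 117) 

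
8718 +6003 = 14721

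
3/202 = 3/202 = 0.01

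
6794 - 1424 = 5370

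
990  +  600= 1590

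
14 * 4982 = 69748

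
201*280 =56280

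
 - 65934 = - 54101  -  11833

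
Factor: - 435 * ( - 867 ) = 3^2*5^1*17^2*29^1 = 377145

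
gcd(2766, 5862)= 6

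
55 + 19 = 74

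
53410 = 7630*7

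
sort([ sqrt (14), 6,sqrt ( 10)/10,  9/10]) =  [sqrt(10 )/10,  9/10, sqrt(14 ),6 ] 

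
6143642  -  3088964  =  3054678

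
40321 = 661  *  61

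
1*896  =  896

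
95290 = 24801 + 70489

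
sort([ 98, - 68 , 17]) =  [ - 68 , 17,98]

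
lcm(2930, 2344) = 11720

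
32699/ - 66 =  - 496 + 37/66=   -495.44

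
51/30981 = 17/10327 = 0.00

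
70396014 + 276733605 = 347129619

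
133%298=133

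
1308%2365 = 1308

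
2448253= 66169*37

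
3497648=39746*88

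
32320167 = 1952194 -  - 30367973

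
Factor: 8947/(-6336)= - 2^( - 6 )*3^( - 2 )*11^( - 1 ) * 23^1*389^1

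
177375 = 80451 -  - 96924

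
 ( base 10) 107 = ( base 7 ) 212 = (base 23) 4f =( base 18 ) 5H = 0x6b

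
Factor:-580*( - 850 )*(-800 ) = - 2^8*5^5*17^1*29^1 = -394400000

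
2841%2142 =699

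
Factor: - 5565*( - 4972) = 27669180 = 2^2 * 3^1*5^1*7^1 * 11^1*53^1*113^1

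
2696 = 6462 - 3766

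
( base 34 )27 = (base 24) 33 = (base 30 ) 2F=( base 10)75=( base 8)113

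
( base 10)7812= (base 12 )4630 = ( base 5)222222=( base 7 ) 31530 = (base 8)17204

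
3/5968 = 3/5968 =0.00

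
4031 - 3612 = 419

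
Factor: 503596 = 2^2*125899^1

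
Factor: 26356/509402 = 13178/254701 =2^1*11^1*487^ (-1 )*523^( - 1 )*599^1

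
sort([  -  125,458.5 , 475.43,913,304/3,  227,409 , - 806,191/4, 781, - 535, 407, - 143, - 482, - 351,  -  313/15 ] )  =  [-806, - 535,- 482, - 351,  -  143,  -  125, - 313/15, 191/4, 304/3,  227, 407, 409, 458.5, 475.43,781,913] 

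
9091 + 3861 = 12952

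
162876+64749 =227625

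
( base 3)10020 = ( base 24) 3f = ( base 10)87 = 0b1010111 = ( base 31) 2P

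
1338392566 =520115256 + 818277310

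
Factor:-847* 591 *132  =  - 66076164= -2^2*3^2*7^1 *11^3*197^1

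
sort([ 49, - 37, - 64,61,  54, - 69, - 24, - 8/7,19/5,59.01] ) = [ - 69, - 64, - 37, - 24, - 8/7, 19/5,  49,  54,59.01, 61 ] 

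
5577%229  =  81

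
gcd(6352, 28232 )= 8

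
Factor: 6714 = 2^1*3^2 * 373^1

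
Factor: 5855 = 5^1*1171^1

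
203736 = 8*25467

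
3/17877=1/5959=0.00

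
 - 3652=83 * ( - 44 )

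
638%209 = 11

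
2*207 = 414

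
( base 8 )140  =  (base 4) 1200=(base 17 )5b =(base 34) 2s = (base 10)96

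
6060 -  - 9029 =15089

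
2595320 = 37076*70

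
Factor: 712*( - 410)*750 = -218940000 = -2^5*3^1 * 5^4*41^1*89^1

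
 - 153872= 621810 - 775682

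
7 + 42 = 49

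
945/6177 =315/2059 = 0.15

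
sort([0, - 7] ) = [-7, 0 ]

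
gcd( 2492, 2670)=178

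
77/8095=77/8095 =0.01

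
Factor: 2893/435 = 3^( - 1) * 5^( - 1)*11^1* 29^ ( - 1 )*263^1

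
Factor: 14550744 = 2^3*3^1 * 13^1*149^1 *313^1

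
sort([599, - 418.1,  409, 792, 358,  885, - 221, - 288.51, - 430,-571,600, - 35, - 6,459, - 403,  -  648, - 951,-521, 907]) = [- 951, - 648, - 571, - 521,- 430, - 418.1,-403, - 288.51, - 221, - 35, - 6,358, 409 , 459,599, 600, 792, 885, 907]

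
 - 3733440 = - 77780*48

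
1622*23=37306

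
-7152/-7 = 1021 + 5/7 =1021.71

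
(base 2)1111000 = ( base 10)120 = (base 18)6C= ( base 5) 440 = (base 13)93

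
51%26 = 25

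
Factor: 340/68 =5 = 5^1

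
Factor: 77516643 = 3^1 * 431^1*59951^1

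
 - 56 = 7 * (-8 )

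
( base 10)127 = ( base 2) 1111111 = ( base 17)78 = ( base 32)3v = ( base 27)4J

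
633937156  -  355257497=278679659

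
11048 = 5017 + 6031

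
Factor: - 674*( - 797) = 2^1*337^1*797^1 = 537178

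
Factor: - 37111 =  -17^1*37^1 * 59^1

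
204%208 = 204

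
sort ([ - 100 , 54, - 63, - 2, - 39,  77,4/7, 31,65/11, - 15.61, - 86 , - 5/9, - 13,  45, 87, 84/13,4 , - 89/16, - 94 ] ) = [ - 100,  -  94, - 86, - 63,- 39 , - 15.61, - 13 ,-89/16, - 2, - 5/9,  4/7, 4, 65/11, 84/13, 31,45 , 54,  77, 87]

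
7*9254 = 64778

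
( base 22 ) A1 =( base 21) ab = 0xDD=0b11011101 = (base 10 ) 221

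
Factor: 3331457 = 3331457^1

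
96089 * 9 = 864801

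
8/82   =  4/41 =0.10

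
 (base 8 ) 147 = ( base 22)4f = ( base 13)7c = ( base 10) 103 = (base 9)124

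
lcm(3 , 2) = 6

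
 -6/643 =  - 1 + 637/643 =- 0.01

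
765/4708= 765/4708 = 0.16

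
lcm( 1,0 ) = 0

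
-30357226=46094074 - 76451300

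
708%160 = 68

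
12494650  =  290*43085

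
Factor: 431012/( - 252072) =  - 277/162 = - 2^( -1)*3^( - 4 )*277^1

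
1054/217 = 4  +  6/7 = 4.86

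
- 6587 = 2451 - 9038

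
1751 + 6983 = 8734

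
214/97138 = 107/48569 = 0.00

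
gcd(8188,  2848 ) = 356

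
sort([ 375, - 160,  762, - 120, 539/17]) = [-160,- 120, 539/17, 375,762 ] 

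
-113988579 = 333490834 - 447479413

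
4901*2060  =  10096060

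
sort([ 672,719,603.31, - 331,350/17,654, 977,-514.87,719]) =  [ - 514.87, - 331,350/17, 603.31 , 654,672, 719,719,977]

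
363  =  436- 73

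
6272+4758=11030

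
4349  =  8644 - 4295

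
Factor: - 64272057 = - 3^1*43^1*101^1*4933^1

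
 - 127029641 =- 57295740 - 69733901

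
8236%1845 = 856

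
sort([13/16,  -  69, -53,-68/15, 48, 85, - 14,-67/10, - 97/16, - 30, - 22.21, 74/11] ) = [ - 69, - 53,  -  30, - 22.21,-14, - 67/10, - 97/16, - 68/15,13/16,74/11, 48,  85] 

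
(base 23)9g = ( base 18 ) c7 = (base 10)223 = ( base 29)7k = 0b11011111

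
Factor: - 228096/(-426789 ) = 256/479 = 2^8*479^( - 1)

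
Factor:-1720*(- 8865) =2^3*3^2*5^2*43^1*197^1 = 15247800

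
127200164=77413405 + 49786759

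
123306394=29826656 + 93479738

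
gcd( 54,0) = 54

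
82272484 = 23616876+58655608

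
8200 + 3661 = 11861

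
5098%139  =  94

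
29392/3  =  9797 + 1/3 = 9797.33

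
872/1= 872 =872.00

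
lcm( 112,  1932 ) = 7728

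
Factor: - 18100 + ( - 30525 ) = - 48625 = - 5^3 * 389^1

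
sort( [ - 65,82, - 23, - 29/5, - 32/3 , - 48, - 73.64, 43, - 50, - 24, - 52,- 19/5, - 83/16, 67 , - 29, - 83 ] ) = [ - 83, - 73.64, - 65, - 52, - 50, - 48, - 29, - 24, - 23, - 32/3, - 29/5, - 83/16, - 19/5, 43, 67 , 82]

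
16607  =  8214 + 8393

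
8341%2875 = 2591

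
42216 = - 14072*( - 3 )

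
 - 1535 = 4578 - 6113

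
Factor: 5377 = 19^1*283^1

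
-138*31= - 4278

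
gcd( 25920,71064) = 216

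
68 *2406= 163608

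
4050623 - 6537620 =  -2486997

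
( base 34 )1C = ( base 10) 46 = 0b101110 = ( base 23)20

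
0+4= 4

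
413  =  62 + 351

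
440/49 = 8+48/49 = 8.98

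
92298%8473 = 7568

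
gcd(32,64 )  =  32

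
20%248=20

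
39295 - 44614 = -5319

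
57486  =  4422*13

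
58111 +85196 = 143307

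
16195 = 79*205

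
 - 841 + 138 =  - 703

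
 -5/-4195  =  1/839  =  0.00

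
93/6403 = 93/6403=0.01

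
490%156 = 22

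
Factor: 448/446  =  2^5 * 7^1*223^ ( - 1 )  =  224/223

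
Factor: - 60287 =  - 19^2 *167^1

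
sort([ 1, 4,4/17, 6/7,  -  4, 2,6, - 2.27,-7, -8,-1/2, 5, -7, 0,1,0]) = [-8, - 7, - 7, - 4,  -  2.27,  -  1/2, 0, 0, 4/17, 6/7, 1, 1, 2, 4, 5,6] 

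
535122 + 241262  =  776384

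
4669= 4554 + 115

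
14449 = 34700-20251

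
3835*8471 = 32486285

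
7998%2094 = 1716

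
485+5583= 6068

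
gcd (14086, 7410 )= 2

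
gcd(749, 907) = 1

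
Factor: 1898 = 2^1*13^1*73^1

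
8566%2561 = 883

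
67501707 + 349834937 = 417336644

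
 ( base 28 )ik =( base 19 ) 18b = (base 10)524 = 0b1000001100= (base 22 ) 11i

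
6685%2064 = 493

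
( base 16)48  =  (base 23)33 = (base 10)72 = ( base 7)132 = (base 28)2g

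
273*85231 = 23268063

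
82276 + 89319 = 171595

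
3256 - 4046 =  - 790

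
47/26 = 1+21/26  =  1.81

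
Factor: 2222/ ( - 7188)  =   - 2^ ( - 1 )*3^(  -  1)*11^1*101^1*599^( - 1) = - 1111/3594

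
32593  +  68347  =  100940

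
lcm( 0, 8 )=0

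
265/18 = 14 + 13/18 = 14.72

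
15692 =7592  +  8100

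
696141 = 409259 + 286882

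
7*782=5474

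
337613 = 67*5039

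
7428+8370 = 15798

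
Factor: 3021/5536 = 2^( - 5 )*3^1*19^1 * 53^1*173^(  -  1 )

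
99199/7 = 99199/7 = 14171.29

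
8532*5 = 42660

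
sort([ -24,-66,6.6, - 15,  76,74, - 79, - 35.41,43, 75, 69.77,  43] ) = [ - 79,-66, - 35.41, - 24,- 15 , 6.6 , 43,  43,69.77,74, 75, 76] 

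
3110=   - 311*(-10 ) 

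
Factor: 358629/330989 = 519/479= 3^1*173^1 * 479^( - 1 ) 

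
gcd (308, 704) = 44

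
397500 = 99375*4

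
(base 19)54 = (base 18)59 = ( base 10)99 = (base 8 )143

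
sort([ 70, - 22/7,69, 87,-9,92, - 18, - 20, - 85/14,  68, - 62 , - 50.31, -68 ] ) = [  -  68, - 62 , - 50.31, - 20, - 18, - 9, - 85/14,  -  22/7,  68,69,70,87, 92]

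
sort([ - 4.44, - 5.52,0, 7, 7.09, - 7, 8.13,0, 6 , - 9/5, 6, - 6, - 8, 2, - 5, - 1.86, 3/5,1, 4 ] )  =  [ - 8, - 7,-6, - 5.52, - 5, - 4.44, - 1.86, - 9/5,  0,0, 3/5, 1,  2, 4, 6, 6  ,  7, 7.09,8.13 ] 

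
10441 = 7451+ 2990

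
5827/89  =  65 + 42/89=65.47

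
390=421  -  31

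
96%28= 12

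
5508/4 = 1377= 1377.00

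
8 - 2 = 6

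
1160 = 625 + 535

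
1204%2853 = 1204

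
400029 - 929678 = -529649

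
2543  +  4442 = 6985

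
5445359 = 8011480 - 2566121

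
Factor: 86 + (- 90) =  - 4 =- 2^2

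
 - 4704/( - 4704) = 1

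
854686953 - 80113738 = 774573215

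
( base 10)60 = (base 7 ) 114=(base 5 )220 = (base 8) 74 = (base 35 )1p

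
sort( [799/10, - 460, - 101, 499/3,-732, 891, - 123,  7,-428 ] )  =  [- 732, - 460, - 428, - 123, - 101, 7, 799/10 , 499/3, 891] 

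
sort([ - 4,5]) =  [ - 4,5] 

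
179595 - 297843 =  - 118248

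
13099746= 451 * 29046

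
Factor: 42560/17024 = 5/2  =  2^( - 1)*5^1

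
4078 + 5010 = 9088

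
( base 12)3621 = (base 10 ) 6073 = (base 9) 8287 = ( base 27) 88P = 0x17b9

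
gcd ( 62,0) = 62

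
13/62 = 13/62 =0.21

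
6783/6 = 1130  +  1/2 =1130.50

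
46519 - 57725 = -11206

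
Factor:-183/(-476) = 2^( - 2)*3^1*7^ ( -1 )*17^( - 1 )*61^1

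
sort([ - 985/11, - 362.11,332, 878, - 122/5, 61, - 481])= [ - 481, - 362.11, - 985/11, -122/5 , 61, 332,878]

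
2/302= 1/151 = 0.01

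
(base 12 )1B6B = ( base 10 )3395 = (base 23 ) 69e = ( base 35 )2r0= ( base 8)6503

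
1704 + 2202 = 3906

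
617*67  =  41339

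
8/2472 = 1/309 = 0.00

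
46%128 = 46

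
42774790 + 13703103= 56477893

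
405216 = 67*6048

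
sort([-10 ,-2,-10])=[-10,  -  10,-2] 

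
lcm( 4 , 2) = 4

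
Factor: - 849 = -3^1*283^1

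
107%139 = 107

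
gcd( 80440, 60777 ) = 1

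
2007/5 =401 + 2/5 = 401.40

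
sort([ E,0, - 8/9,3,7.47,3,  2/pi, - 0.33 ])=[ - 8/9,-0.33,0 , 2/pi, E,3,3,7.47]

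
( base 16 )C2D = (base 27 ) 47C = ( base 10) 3117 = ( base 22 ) 69F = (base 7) 12042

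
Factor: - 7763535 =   -  3^2*5^1*13^1*23^1*577^1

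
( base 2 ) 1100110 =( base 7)204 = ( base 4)1212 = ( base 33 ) 33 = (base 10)102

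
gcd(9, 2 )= 1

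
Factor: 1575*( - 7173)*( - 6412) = 72439409700 = 2^2*3^4 *5^2*7^2 * 229^1*797^1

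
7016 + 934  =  7950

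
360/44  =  90/11 = 8.18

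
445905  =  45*9909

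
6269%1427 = 561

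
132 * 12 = 1584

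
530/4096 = 265/2048 = 0.13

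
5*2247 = 11235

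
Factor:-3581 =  - 3581^1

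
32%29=3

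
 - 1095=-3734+2639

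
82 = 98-16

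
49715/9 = 5523+8/9 = 5523.89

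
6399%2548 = 1303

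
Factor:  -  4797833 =-61^1*78653^1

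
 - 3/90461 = - 1 + 90458/90461=- 0.00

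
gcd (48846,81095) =7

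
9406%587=14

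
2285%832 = 621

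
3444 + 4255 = 7699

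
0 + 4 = 4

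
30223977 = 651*46427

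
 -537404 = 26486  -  563890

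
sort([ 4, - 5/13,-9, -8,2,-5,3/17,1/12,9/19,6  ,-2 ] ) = [ - 9 ,- 8,-5,-2, - 5/13,1/12,3/17,9/19,2,4,  6]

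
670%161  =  26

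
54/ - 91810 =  - 1 + 45878/45905= - 0.00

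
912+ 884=1796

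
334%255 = 79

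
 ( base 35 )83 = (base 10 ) 283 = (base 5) 2113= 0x11B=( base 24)bj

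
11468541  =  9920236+1548305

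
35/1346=35/1346=0.03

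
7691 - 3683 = 4008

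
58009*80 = 4640720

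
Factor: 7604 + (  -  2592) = 2^2*7^1*179^1= 5012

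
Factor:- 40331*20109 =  - 811016079 = - 3^1*31^1*1301^1  *6703^1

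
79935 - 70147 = 9788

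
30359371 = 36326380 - 5967009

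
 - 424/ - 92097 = 424/92097 = 0.00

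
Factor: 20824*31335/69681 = 2^3*5^1*19^1*137^1 *2089^1*23227^( - 1 ) = 217506680/23227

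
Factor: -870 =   -  2^1*3^1 * 5^1*29^1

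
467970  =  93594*5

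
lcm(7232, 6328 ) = 50624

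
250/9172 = 125/4586 = 0.03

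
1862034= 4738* 393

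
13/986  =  13/986 = 0.01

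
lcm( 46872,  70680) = 4452840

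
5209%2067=1075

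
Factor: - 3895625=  - 5^4*23^1*271^1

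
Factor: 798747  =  3^1*29^1*9181^1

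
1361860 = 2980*457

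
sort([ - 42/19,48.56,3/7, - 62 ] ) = [ - 62, - 42/19 , 3/7, 48.56 ] 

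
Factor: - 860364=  - 2^2 *3^2 * 23899^1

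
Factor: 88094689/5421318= 2^(- 1)*3^(-1)*7^( - 1 )*29^( - 1 )*4451^( - 1)*88094689^1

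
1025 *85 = 87125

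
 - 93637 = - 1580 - 92057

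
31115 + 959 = 32074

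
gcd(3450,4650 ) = 150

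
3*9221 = 27663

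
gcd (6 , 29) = 1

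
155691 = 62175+93516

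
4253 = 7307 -3054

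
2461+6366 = 8827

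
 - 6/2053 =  - 1 + 2047/2053 = - 0.00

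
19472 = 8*2434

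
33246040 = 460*72274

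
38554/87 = 443 + 13/87 = 443.15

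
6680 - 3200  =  3480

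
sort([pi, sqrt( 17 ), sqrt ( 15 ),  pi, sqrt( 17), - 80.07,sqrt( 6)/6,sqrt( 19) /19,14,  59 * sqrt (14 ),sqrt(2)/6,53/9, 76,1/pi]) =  [ - 80.07, sqrt(19)/19 , sqrt( 2) /6,1/pi, sqrt (6 ) /6,pi, pi,  sqrt( 15 ),sqrt(17 ), sqrt ( 17), 53/9,14, 76,59*sqrt( 14 ) ]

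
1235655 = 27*45765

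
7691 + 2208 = 9899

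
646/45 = 14 + 16/45 = 14.36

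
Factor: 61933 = 61933^1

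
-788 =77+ - 865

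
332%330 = 2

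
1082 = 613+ 469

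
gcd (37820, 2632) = 4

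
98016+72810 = 170826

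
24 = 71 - 47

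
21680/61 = 21680/61 = 355.41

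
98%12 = 2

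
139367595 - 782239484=-642871889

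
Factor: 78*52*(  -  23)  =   -2^3*3^1*13^2*23^1=-93288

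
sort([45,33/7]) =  [ 33/7 , 45 ] 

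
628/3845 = 628/3845 = 0.16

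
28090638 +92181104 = 120271742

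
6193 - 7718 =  - 1525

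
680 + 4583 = 5263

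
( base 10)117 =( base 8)165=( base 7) 225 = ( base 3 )11100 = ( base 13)90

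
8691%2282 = 1845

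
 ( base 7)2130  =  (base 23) 19K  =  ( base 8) 1364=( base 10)756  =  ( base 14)3c0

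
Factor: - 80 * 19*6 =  - 9120 = -2^5*3^1 * 5^1 * 19^1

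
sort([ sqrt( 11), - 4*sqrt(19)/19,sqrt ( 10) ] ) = [ - 4*sqrt( 19 )/19,sqrt(10), sqrt(11 ) ] 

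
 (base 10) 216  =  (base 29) 7d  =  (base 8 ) 330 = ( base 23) 99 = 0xD8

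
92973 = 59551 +33422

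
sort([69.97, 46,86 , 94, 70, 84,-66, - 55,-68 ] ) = [ - 68, - 66 ,-55,46,69.97,70, 84, 86,94]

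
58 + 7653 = 7711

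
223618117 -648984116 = -425365999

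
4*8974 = 35896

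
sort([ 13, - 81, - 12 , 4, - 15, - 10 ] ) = [ - 81, - 15, - 12, - 10, 4, 13 ]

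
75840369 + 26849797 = 102690166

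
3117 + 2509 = 5626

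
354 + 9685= 10039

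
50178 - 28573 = 21605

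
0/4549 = 0 = 0.00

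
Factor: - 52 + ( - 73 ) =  - 5^3 =- 125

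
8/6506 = 4/3253 = 0.00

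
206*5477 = 1128262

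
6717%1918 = 963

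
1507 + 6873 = 8380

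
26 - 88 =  - 62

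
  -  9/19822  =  -1 + 19813/19822 = - 0.00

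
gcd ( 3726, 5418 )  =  18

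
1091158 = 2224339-1133181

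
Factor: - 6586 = -2^1 * 37^1*89^1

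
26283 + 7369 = 33652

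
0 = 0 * 90958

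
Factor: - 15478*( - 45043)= 2^1*31^1*71^1*109^1 * 1453^1=   697175554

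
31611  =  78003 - 46392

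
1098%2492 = 1098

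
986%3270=986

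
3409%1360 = 689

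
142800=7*20400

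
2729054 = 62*44017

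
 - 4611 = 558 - 5169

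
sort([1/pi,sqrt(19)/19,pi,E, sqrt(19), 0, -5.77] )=[  -  5.77,0, sqrt( 19 )/19 , 1/pi, E,pi, sqrt(19)] 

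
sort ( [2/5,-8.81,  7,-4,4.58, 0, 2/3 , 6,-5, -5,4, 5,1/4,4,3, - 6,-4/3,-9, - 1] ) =[  -  9,  -  8.81, - 6, - 5,  -  5,-4, - 4/3,  -  1, 0, 1/4,2/5, 2/3, 3, 4, 4, 4.58,5, 6, 7 ]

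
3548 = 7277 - 3729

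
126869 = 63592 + 63277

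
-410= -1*410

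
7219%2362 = 133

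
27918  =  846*33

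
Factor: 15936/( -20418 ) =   -  32/41= - 2^5*41^ (-1)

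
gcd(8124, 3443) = 1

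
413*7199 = 2973187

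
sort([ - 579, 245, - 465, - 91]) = [  -  579,-465, - 91, 245] 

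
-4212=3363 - 7575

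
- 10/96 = - 1 + 43/48 = - 0.10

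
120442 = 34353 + 86089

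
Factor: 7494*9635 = 72204690 =2^1 *3^1*5^1*41^1*47^1*1249^1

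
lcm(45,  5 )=45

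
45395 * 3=136185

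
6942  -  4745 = 2197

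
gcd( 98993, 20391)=1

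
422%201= 20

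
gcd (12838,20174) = 1834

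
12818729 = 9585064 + 3233665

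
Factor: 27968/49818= 2^5*3^( - 1 )*19^( -1) = 32/57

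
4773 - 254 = 4519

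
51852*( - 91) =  - 4718532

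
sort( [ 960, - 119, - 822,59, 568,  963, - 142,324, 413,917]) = [ - 822, - 142, - 119,59  ,  324,413, 568,917,960,963 ]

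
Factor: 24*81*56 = 2^6*3^5*7^1 = 108864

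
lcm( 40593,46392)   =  324744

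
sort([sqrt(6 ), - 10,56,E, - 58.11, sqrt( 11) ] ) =[ - 58.11, - 10 , sqrt( 6), E,sqrt(11),56 ] 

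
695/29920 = 139/5984 = 0.02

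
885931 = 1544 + 884387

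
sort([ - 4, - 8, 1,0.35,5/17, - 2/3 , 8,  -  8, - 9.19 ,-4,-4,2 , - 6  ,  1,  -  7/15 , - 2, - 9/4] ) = [  -  9.19, - 8, - 8,-6,-4 , - 4, - 4 ,  -  9/4,  -  2 , -2/3, - 7/15, 5/17,  0.35,1, 1,2, 8]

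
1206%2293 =1206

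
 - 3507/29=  - 3507/29 = -120.93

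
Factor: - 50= -2^1 * 5^2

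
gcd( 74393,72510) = 1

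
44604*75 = 3345300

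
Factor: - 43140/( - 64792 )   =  10785/16198 = 2^(-1 )*3^1 * 5^1*7^( - 1 ) * 13^( -1 )*89^( - 1) * 719^1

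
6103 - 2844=3259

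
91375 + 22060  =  113435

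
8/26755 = 8/26755 = 0.00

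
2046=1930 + 116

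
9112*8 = 72896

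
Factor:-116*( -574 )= 2^3 *7^1*29^1*41^1 = 66584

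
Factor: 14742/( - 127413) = -2^1*7^1*11^(  -  2) = -14/121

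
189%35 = 14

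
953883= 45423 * 21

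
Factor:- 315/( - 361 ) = 3^2*5^1*7^1* 19^( - 2)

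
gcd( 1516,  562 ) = 2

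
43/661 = 43/661 = 0.07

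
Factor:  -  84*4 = - 336 = - 2^4*3^1*7^1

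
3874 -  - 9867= 13741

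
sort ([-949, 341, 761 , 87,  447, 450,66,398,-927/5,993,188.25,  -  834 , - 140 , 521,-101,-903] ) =[ - 949, - 903,  -  834, - 927/5,-140,-101, 66 , 87, 188.25, 341 , 398, 447, 450 , 521, 761,993 ] 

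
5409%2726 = 2683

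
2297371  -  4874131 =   -  2576760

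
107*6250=668750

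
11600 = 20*580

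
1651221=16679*99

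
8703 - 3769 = 4934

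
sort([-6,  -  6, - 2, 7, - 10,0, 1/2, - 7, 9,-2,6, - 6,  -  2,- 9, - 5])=[ - 10, - 9, - 7,  -  6, - 6, - 6,- 5,- 2,  -  2 , - 2,0, 1/2,6, 7,9]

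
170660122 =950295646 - 779635524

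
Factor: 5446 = 2^1*7^1*389^1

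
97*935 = 90695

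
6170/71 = 6170/71= 86.90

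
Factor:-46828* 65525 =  - 2^2*5^2*23^1*509^1*2621^1 = -3068404700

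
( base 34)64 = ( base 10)208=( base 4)3100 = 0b11010000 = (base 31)6m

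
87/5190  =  29/1730 = 0.02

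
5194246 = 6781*766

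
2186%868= 450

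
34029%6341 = 2324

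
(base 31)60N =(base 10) 5789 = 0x169d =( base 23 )alg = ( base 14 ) 2177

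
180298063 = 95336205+84961858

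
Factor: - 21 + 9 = - 2^2*3^1 = - 12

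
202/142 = 1 + 30/71=1.42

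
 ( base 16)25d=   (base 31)jg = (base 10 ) 605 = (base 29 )kp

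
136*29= 3944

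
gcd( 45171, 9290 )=1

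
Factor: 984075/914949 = 328025/304983= 3^( - 2)*5^2 *7^(-1 )*47^(  -  1)*103^(  -  1) *13121^1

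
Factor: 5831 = 7^3*17^1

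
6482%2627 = 1228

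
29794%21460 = 8334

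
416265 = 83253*5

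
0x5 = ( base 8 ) 5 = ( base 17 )5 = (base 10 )5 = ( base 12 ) 5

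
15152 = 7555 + 7597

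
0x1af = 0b110101111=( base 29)EP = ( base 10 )431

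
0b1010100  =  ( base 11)77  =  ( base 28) 30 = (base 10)84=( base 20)44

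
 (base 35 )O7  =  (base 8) 1517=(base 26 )16F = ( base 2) 1101001111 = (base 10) 847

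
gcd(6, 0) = 6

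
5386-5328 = 58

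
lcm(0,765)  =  0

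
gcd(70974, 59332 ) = 2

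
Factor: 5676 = 2^2*3^1*11^1*43^1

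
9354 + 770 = 10124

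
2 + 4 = 6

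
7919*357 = 2827083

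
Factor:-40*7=-280  =  -2^3* 5^1* 7^1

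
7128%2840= 1448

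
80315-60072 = 20243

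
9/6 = 1 + 1/2 =1.50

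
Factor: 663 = 3^1*13^1*17^1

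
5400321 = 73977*73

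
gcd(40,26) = 2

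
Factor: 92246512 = 2^4*5765407^1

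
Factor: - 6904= - 2^3*863^1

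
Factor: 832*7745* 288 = 1855825920 =2^11*3^2* 5^1*13^1*1549^1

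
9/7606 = 9/7606 = 0.00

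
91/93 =91/93 = 0.98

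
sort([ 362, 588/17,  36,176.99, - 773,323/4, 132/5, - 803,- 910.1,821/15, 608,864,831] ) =[ - 910.1, - 803, - 773,132/5,588/17,36,821/15,323/4,176.99,  362, 608, 831,  864 ] 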